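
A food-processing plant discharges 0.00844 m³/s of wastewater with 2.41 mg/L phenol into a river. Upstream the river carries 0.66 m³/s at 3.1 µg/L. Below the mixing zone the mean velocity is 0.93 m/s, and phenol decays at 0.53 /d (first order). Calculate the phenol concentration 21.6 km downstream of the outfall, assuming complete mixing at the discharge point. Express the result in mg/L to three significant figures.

3.1 µg/L = 0.0031 mg/L.
After complete mixing, C₀ = (0.00844·2.41 + 0.66·0.0031) / 0.6684 = 0.03349 mg/L.
Travel time t = 2.16e+04 m / 0.93 m/s = 2.323e+04 s = 0.2688 d.
C = 0.03349·exp(−0.53·0.2688) = 0.03349·0.8672 = 0.02904 mg/L.

0.0290 mg/L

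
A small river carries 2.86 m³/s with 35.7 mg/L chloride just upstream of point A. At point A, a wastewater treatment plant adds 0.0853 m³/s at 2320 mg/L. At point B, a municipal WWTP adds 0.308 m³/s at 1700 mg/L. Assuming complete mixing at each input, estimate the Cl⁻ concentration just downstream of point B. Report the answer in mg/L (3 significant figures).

253 mg/L

After input A: C = (2.86·35.7 + 0.0853·2320) / 2.945 = 101.9 mg/L.
After input B: C = (2.945·101.9 + 0.308·1700) / 3.253 = 253.2 mg/L.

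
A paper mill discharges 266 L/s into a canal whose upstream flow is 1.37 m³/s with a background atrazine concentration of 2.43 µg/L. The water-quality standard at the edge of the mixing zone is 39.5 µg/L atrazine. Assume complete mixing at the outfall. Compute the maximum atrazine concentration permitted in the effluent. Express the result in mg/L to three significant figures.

0.230 mg/L

266 L/s = 0.266 m³/s.
2.43 µg/L = 0.00243 mg/L.
39.5 µg/L = 0.0395 mg/L.
Mass balance: 0.0395·1.636 = 0.266·Cₑ + 1.37·0.00243.
Cₑ = (0.06462 − 0.003329) / 0.266 = 0.2304 mg/L.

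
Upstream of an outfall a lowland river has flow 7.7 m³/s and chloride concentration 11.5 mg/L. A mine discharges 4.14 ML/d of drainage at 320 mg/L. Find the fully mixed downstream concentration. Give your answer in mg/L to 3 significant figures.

4.14 ML/d = 0.04792 m³/s.
Conservation of mass across the mixing zone: C = (0.04792·320 + 7.7·11.5) / (0.04792 + 7.7) = 103.9/7.748 = 13.41 mg/L.

13.4 mg/L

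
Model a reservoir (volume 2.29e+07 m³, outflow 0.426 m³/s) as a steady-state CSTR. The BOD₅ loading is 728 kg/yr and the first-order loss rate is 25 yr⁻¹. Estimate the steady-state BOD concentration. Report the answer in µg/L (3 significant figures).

1.24 µg/L

Outflow Q = 0.426 m³/s × 3.156e+07 s/yr = 1.344e+07 m³/yr.
Steady-state CSTR mass balance: W = Q·C + k·V·C, so C = W/(Q + kV).
Q + kV = 1.344e+07 + 25·2.29e+07 = 5.859e+08 m³/yr.
C = 728/5.859e+08 = 1.242e-06 kg/m³ = 0.001242 mg/L = 1.242 µg/L.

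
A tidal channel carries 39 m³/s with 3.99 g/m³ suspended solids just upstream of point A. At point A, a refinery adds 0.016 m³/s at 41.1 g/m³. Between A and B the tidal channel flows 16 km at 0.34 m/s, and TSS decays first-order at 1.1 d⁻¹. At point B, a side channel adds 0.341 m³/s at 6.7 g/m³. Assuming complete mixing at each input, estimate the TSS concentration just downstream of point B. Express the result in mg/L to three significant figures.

2.24 mg/L

After input A: C = (39·3.99 + 0.016·41.1) / 39.02 = 4.005 mg/L.
Over the 16 km reach to input B (t = 4.706e+04 s = 0.5447 d), decay gives C = 4.005·exp(−1.1·0.5447) = 2.2 mg/L.
After input B: C = (39.02·2.2 + 0.341·6.7) / 39.36 = 2.239 mg/L.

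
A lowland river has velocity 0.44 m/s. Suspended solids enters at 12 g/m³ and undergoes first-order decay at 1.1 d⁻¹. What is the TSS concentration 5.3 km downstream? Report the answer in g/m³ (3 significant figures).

Travel time t = 5.3 km / 0.44 m/s = 5300/0.44 = 1.205e+04 s = 0.1394 d.
First-order decay: C = 12·exp(−1.1·0.1394) = 12·0.8578 = 10.29 g/m³.

10.3 g/m³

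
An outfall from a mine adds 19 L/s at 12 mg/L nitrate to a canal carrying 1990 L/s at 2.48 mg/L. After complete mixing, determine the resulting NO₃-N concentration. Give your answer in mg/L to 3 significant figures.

2.57 mg/L

19 L/s = 0.019 m³/s.
1990 L/s = 1.99 m³/s.
Flow-weighted mixing gives C = (0.019·12 + 1.99·2.48) / (0.019 + 1.99) = 5.163/2.009 = 2.57 mg/L.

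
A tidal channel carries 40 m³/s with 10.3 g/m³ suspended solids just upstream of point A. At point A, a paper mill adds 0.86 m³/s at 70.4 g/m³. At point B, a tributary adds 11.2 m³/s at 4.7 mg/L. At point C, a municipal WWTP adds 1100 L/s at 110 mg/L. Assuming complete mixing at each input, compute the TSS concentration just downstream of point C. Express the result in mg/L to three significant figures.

12.2 mg/L

After input A: C = (40·10.3 + 0.86·70.4) / 40.86 = 11.56 mg/L.
After input B: C = (40.86·11.56 + 11.2·4.7) / 52.06 = 10.09 mg/L.
1100 L/s = 1.1 m³/s.
After input C: C = (52.06·10.09 + 1.1·110) / 53.16 = 12.16 mg/L.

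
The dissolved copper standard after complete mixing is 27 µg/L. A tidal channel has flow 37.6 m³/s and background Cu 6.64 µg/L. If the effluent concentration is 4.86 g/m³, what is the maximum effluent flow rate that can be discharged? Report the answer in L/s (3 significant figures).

6.64 µg/L = 0.00664 mg/L.
27 µg/L = 0.027 mg/L.
Mass balance at complete mixing: C_std·(Q_w + Q_r) = Q_w·C_e + Q_r·C_b.
Rearranging, Q_w = Q_r·(C_std − C_b)/(C_e − C_std) = 37.6·(0.027 − 0.00664) / (4.86 − 0.027) = 0.1584 m³/s.
= 158.4 L/s.

158 L/s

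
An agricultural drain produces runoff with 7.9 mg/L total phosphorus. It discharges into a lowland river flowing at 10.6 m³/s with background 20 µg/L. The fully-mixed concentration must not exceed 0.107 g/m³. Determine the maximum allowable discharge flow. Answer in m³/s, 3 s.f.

20 µg/L = 0.02 mg/L.
Mass balance at complete mixing: C_std·(Q_w + Q_r) = Q_w·C_e + Q_r·C_b.
Rearranging, Q_w = Q_r·(C_std − C_b)/(C_e − C_std) = 10.6·(0.107 − 0.02) / (7.9 − 0.107) = 0.1183 m³/s.

0.118 m³/s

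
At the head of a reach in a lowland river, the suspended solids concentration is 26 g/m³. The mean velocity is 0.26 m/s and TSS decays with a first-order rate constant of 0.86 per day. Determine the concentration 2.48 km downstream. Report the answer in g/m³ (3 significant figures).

23.6 g/m³

Travel time t = 2.48 km / 0.26 m/s = 2480/0.26 = 9538 s = 0.1104 d.
First-order decay: C = 26·exp(−0.86·0.1104) = 26·0.9094 = 23.65 g/m³.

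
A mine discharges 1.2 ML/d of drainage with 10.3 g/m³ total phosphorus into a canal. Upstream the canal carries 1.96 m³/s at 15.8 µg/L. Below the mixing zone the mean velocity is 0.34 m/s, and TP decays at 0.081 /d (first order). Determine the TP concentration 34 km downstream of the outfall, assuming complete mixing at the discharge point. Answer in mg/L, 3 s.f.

0.0803 mg/L

1.2 ML/d = 0.01389 m³/s.
15.8 µg/L = 0.0158 mg/L.
After complete mixing, C₀ = (0.01389·10.3 + 1.96·0.0158) / 1.974 = 0.08816 mg/L.
Travel time t = 3.4e+04 m / 0.34 m/s = 1e+05 s = 1.157 d.
C = 0.08816·exp(−0.081·1.157) = 0.08816·0.9105 = 0.08027 mg/L.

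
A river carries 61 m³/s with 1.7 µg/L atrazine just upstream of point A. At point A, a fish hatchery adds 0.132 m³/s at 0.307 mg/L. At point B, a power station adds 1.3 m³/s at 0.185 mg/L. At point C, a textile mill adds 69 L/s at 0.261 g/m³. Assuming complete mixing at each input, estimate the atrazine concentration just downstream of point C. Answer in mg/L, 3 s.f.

1.7 µg/L = 0.0017 mg/L.
After input A: C = (61·0.0017 + 0.132·0.307) / 61.13 = 0.002359 mg/L.
After input B: C = (61.13·0.002359 + 1.3·0.185) / 62.43 = 0.006162 mg/L.
69 L/s = 0.069 m³/s.
After input C: C = (62.43·0.006162 + 0.069·0.261) / 62.5 = 0.006444 mg/L.

0.00644 mg/L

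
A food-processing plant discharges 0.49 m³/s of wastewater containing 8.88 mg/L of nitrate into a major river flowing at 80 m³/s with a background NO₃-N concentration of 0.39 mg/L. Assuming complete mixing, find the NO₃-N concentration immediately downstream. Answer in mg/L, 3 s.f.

0.442 mg/L

By mass balance at complete mixing, C = (0.49·8.88 + 80·0.39) / (0.49 + 80) = 35.55/80.49 = 0.4417 mg/L.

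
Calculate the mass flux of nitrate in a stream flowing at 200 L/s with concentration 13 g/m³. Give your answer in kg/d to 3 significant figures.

225 kg/d

200 L/s = 0.2 m³/s.
Mass flux = Q·C = 0.2 m³/s × 13 g/m³ = 2.6 g/s.
= 2.6 g/s × 86.4 = 224.6 kg/d.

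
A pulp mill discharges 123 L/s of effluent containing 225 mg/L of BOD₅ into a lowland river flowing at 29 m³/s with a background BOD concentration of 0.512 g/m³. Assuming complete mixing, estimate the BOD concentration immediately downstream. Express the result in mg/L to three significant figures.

123 L/s = 0.123 m³/s.
Conservation of mass across the mixing zone: C = (0.123·225 + 29·0.512) / (0.123 + 29) = 42.52/29.12 = 1.46 mg/L.

1.46 mg/L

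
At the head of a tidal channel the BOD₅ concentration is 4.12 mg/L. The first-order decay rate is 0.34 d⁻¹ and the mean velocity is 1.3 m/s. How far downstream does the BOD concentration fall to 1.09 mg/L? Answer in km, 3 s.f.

From C = C₀·e^(−kt), t = ln(C₀/C)/k = ln(4.12/1.09)/0.34 = 1.33/0.34 = 3.911 d.
Distance = v·t = 1.3 m/s × 3.379e+05 s = 4.393e+05 m = 439.3 km.

439 km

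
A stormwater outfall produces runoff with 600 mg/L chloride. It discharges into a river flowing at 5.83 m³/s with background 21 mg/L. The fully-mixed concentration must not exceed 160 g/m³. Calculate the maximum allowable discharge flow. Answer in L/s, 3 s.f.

Mass balance at complete mixing: C_std·(Q_w + Q_r) = Q_w·C_e + Q_r·C_b.
Rearranging, Q_w = Q_r·(C_std − C_b)/(C_e − C_std) = 5.83·(160 − 21) / (600 − 160) = 1.842 m³/s.
= 1842 L/s.

1840 L/s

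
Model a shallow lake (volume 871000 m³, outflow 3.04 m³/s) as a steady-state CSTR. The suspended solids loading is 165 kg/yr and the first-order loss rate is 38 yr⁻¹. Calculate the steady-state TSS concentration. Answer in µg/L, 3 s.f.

Outflow Q = 3.04 m³/s × 3.156e+07 s/yr = 9.594e+07 m³/yr.
Steady-state CSTR mass balance: W = Q·C + k·V·C, so C = W/(Q + kV).
Q + kV = 9.594e+07 + 38·871000 = 1.29e+08 m³/yr.
C = 165/1.29e+08 = 1.279e-06 kg/m³ = 0.001279 mg/L = 1.279 µg/L.

1.28 µg/L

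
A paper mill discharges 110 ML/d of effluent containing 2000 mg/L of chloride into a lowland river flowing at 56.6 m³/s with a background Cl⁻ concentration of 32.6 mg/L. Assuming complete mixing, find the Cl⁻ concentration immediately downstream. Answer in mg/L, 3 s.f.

75.9 mg/L

110 ML/d = 1.273 m³/s.
Conservation of mass across the mixing zone: C = (1.273·2000 + 56.6·32.6) / (1.273 + 56.6) = 4391/57.87 = 75.88 mg/L.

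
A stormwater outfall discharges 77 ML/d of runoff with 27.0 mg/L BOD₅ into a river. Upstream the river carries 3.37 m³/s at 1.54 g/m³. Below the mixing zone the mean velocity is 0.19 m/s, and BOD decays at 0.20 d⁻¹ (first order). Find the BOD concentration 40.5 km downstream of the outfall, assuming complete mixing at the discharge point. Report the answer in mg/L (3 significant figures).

4.19 mg/L

77 ML/d = 0.8912 m³/s.
After complete mixing, C₀ = (0.8912·27 + 3.37·1.54) / 4.261 = 6.865 mg/L.
Travel time t = 4.05e+04 m / 0.19 m/s = 2.132e+05 s = 2.467 d.
C = 6.865·exp(−0.20·2.467) = 6.865·0.6105 = 4.191 mg/L.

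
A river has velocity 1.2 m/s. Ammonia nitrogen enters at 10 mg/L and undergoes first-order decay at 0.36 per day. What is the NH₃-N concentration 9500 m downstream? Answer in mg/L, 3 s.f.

Travel time t = 9500 m / 1.2 m/s = 9500/1.2 = 7917 s = 0.09163 d.
First-order decay: C = 10·exp(−0.36·0.09163) = 10·0.9676 = 9.676 mg/L.

9.68 mg/L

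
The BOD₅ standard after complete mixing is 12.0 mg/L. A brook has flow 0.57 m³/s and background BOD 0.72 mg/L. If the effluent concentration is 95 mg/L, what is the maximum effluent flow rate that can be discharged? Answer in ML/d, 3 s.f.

6.69 ML/d

Mass balance at complete mixing: C_std·(Q_w + Q_r) = Q_w·C_e + Q_r·C_b.
Rearranging, Q_w = Q_r·(C_std − C_b)/(C_e − C_std) = 0.57·(12 − 0.72) / (95 − 12) = 0.07747 m³/s.
= 6.693 ML/d.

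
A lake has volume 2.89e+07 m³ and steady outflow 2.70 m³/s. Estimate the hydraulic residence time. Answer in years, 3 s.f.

0.339 yr

Q = 2.70 m³/s × 3.156e+07 s/yr = 8.521e+07 m³/yr.
Hydraulic residence time τ = V/Q = 2.89e+07/8.521e+07 = 0.3392 yr.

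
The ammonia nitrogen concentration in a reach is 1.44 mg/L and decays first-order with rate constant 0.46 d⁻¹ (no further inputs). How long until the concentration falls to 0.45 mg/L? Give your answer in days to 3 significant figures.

t = ln(C₀/C)/k = ln(1.44/0.45)/0.46 = 1.163/0.46 = 2.529 d.

2.53 d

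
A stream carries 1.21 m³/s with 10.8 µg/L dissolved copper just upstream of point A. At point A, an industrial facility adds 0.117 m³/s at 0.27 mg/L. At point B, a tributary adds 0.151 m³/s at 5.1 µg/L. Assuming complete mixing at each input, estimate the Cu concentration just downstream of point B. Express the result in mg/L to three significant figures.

10.8 µg/L = 0.0108 mg/L.
After input A: C = (1.21·0.0108 + 0.117·0.27) / 1.327 = 0.03365 mg/L.
5.1 µg/L = 0.0051 mg/L.
After input B: C = (1.327·0.03365 + 0.151·0.0051) / 1.478 = 0.03074 mg/L.

0.0307 mg/L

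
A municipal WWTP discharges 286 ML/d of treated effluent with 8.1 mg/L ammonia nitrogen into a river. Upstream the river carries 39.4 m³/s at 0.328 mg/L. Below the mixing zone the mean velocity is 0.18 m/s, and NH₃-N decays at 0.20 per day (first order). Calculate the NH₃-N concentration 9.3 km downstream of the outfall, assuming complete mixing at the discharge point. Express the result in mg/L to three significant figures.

0.825 mg/L

286 ML/d = 3.31 m³/s.
After complete mixing, C₀ = (3.31·8.1 + 39.4·0.328) / 42.71 = 0.9304 mg/L.
Travel time t = 9300 m / 0.18 m/s = 5.167e+04 s = 0.598 d.
C = 0.9304·exp(−0.20·0.598) = 0.9304·0.8873 = 0.8255 mg/L.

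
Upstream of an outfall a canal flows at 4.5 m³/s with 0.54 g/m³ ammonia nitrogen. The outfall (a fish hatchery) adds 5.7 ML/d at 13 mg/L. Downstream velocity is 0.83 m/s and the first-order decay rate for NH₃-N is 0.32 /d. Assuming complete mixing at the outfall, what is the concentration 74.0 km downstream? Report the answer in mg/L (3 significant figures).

0.518 mg/L

5.7 ML/d = 0.06597 m³/s.
After complete mixing, C₀ = (0.06597·13 + 4.5·0.54) / 4.566 = 0.72 mg/L.
Travel time t = 7.4e+04 m / 0.83 m/s = 8.916e+04 s = 1.032 d.
C = 0.72·exp(−0.32·1.032) = 0.72·0.7188 = 0.5175 mg/L.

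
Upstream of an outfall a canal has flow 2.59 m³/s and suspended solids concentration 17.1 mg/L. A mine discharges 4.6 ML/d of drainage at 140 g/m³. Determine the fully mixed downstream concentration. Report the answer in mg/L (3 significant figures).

4.6 ML/d = 0.05324 m³/s.
Flow-weighted mixing gives C = (0.05324·140 + 2.59·17.1) / (0.05324 + 2.59) = 51.74/2.643 = 19.58 mg/L.

19.6 mg/L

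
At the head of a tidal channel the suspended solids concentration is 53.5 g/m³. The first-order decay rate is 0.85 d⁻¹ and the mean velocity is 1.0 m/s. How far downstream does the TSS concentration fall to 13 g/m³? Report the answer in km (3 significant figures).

144 km

From C = C₀·e^(−kt), t = ln(C₀/C)/k = ln(53.5/13)/0.85 = 1.415/0.85 = 1.664 d.
Distance = v·t = 1.0 m/s × 1.438e+05 s = 1.438e+05 m = 143.8 km.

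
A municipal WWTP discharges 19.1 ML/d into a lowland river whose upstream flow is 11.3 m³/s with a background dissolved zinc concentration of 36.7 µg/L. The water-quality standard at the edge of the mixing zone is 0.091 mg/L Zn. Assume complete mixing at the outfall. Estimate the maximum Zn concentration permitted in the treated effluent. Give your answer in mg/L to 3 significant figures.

19.1 ML/d = 0.2211 m³/s.
36.7 µg/L = 0.0367 mg/L.
Mass balance: 0.091·11.52 = 0.2211·Cₑ + 11.3·0.0367.
Cₑ = (1.048 − 0.4147) / 0.2211 = 2.867 mg/L.

2.87 mg/L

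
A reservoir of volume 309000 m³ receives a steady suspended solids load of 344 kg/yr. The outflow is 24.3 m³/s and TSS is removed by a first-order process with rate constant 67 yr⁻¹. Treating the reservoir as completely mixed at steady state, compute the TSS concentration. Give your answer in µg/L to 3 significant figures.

0.437 µg/L

Outflow Q = 24.3 m³/s × 3.156e+07 s/yr = 7.668e+08 m³/yr.
Steady-state CSTR mass balance: W = Q·C + k·V·C, so C = W/(Q + kV).
Q + kV = 7.668e+08 + 67·309000 = 7.876e+08 m³/yr.
C = 344/7.876e+08 = 4.368e-07 kg/m³ = 0.0004368 mg/L = 0.4368 µg/L.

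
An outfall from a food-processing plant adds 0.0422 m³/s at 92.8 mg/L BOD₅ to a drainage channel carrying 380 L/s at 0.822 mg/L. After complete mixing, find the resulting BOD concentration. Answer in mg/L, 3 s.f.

380 L/s = 0.38 m³/s.
By mass balance at complete mixing, C = (0.0422·92.8 + 0.38·0.822) / (0.0422 + 0.38) = 4.229/0.4222 = 10.02 mg/L.

10.0 mg/L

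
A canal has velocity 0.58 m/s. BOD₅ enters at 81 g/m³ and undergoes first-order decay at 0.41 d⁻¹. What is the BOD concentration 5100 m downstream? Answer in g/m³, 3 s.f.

77.7 g/m³

Travel time t = 5100 m / 0.58 m/s = 5100/0.58 = 8793 s = 0.1018 d.
First-order decay: C = 81·exp(−0.41·0.1018) = 81·0.9591 = 77.69 g/m³.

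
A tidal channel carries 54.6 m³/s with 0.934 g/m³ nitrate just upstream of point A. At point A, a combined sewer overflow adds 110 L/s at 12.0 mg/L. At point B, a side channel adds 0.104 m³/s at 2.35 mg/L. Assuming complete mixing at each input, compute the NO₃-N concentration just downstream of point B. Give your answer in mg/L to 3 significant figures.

110 L/s = 0.11 m³/s.
After input A: C = (54.6·0.934 + 0.11·12) / 54.71 = 0.9562 mg/L.
After input B: C = (54.71·0.9562 + 0.104·2.35) / 54.81 = 0.9589 mg/L.

0.959 mg/L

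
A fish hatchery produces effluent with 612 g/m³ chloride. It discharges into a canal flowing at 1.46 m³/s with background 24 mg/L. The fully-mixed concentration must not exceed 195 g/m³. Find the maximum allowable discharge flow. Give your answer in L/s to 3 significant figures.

599 L/s

Mass balance at complete mixing: C_std·(Q_w + Q_r) = Q_w·C_e + Q_r·C_b.
Rearranging, Q_w = Q_r·(C_std − C_b)/(C_e − C_std) = 1.46·(195 − 24) / (612 − 195) = 0.5987 m³/s.
= 598.7 L/s.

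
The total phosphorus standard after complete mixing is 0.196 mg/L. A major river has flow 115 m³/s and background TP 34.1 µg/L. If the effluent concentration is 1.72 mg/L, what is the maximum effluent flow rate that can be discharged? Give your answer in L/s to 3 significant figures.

34.1 µg/L = 0.0341 mg/L.
Mass balance at complete mixing: C_std·(Q_w + Q_r) = Q_w·C_e + Q_r·C_b.
Rearranging, Q_w = Q_r·(C_std − C_b)/(C_e − C_std) = 115·(0.196 − 0.0341) / (1.72 − 0.196) = 12.22 m³/s.
= 1.222e+04 L/s.

12200 L/s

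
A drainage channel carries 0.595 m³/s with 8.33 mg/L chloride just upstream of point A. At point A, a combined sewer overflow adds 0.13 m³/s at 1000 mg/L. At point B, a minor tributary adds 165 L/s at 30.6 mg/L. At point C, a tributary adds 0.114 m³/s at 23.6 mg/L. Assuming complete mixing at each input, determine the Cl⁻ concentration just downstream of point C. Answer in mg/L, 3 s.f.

After input A: C = (0.595·8.33 + 0.13·1000) / 0.725 = 186.1 mg/L.
165 L/s = 0.165 m³/s.
After input B: C = (0.725·186.1 + 0.165·30.6) / 0.89 = 157.3 mg/L.
After input C: C = (0.89·157.3 + 0.114·23.6) / 1.004 = 142.1 mg/L.

142 mg/L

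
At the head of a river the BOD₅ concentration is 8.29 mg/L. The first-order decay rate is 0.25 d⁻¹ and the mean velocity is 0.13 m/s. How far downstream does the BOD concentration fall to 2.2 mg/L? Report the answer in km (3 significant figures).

59.6 km

From C = C₀·e^(−kt), t = ln(C₀/C)/k = ln(8.29/2.2)/0.25 = 1.327/0.25 = 5.306 d.
Distance = v·t = 0.13 m/s × 4.585e+05 s = 5.96e+04 m = 59.6 km.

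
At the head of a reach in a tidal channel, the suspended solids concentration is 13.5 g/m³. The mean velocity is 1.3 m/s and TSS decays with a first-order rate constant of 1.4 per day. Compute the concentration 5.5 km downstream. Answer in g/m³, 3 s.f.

12.6 g/m³

Travel time t = 5.5 km / 1.3 m/s = 5500/1.3 = 4231 s = 0.04897 d.
First-order decay: C = 13.5·exp(−1.4·0.04897) = 13.5·0.9337 = 12.61 g/m³.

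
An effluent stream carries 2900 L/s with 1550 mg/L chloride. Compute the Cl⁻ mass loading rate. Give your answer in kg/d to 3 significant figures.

2900 L/s = 2.9 m³/s.
Mass flux = Q·C = 2.9 m³/s × 1550 g/m³ = 4495 g/s.
= 4495 g/s × 86.4 = 3.884e+05 kg/d.

388000 kg/d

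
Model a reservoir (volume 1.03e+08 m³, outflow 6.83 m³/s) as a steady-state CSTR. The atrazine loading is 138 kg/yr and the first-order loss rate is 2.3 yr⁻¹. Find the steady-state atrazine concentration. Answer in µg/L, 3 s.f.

0.305 µg/L

Outflow Q = 6.83 m³/s × 3.156e+07 s/yr = 2.155e+08 m³/yr.
Steady-state CSTR mass balance: W = Q·C + k·V·C, so C = W/(Q + kV).
Q + kV = 2.155e+08 + 2.3·1.03e+08 = 4.524e+08 m³/yr.
C = 138/4.524e+08 = 3.05e-07 kg/m³ = 0.000305 mg/L = 0.305 µg/L.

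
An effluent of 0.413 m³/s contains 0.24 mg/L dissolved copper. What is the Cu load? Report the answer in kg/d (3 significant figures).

8.56 kg/d

Mass flux = Q·C = 0.413 m³/s × 0.24 g/m³ = 0.09912 g/s.
= 0.09912 g/s × 86.4 = 8.564 kg/d.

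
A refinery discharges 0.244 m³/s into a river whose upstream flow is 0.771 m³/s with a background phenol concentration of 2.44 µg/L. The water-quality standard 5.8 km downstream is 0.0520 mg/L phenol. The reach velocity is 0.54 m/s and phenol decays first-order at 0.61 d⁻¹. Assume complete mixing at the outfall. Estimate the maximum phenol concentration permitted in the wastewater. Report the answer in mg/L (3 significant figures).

2.44 µg/L = 0.00244 mg/L.
Travel time to the compliance point: t = 5800/0.54 = 1.074e+04 s = 0.1243 d; decay factor exp(−0.61·0.1243) = 0.927.
So the concentration just after mixing may be at most 0.052/0.927 = 0.0561 mg/L.
Mass balance: 0.0561·1.015 = 0.244·Cₑ + 0.771·0.00244.
Cₑ = (0.05694 − 0.001881) / 0.244 = 0.2256 mg/L.

0.226 mg/L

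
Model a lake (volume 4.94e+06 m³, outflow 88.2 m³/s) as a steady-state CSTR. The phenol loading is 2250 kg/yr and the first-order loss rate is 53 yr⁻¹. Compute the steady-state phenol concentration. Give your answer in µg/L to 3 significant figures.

0.739 µg/L

Outflow Q = 88.2 m³/s × 3.156e+07 s/yr = 2.783e+09 m³/yr.
Steady-state CSTR mass balance: W = Q·C + k·V·C, so C = W/(Q + kV).
Q + kV = 2.783e+09 + 53·4.94e+06 = 3.045e+09 m³/yr.
C = 2250/3.045e+09 = 7.389e-07 kg/m³ = 0.0007389 mg/L = 0.7389 µg/L.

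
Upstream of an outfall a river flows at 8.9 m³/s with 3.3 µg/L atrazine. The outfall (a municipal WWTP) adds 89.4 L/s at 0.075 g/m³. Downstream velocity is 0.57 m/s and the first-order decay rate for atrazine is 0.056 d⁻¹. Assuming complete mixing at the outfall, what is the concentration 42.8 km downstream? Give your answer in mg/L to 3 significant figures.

0.00382 mg/L

89.4 L/s = 0.0894 m³/s.
3.3 µg/L = 0.0033 mg/L.
After complete mixing, C₀ = (0.0894·0.075 + 8.9·0.0033) / 8.989 = 0.004013 mg/L.
Travel time t = 4.28e+04 m / 0.57 m/s = 7.509e+04 s = 0.8691 d.
C = 0.004013·exp(−0.056·0.8691) = 0.004013·0.9525 = 0.003822 mg/L.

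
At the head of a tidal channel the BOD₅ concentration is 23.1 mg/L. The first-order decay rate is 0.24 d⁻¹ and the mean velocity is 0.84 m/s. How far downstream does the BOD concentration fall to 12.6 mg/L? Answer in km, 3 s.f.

From C = C₀·e^(−kt), t = ln(C₀/C)/k = ln(23.1/12.6)/0.24 = 0.6061/0.24 = 2.526 d.
Distance = v·t = 0.84 m/s × 2.182e+05 s = 1.833e+05 m = 183.3 km.

183 km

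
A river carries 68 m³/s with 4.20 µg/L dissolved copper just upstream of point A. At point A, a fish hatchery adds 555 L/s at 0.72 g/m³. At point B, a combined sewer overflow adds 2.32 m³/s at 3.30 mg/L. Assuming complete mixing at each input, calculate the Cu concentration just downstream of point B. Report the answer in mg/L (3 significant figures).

0.118 mg/L

4.20 µg/L = 0.0042 mg/L.
555 L/s = 0.555 m³/s.
After input A: C = (68·0.0042 + 0.555·0.72) / 68.56 = 0.009995 mg/L.
After input B: C = (68.56·0.009995 + 2.32·3.3) / 70.88 = 0.1177 mg/L.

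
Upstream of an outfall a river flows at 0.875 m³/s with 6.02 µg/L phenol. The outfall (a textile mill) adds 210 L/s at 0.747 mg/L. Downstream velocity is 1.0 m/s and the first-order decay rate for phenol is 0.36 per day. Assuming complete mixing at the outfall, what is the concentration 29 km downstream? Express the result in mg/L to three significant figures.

0.132 mg/L

210 L/s = 0.21 m³/s.
6.02 µg/L = 0.00602 mg/L.
After complete mixing, C₀ = (0.21·0.747 + 0.875·0.00602) / 1.085 = 0.1494 mg/L.
Travel time t = 2.9e+04 m / 1.0 m/s = 2.9e+04 s = 0.3356 d.
C = 0.1494·exp(−0.36·0.3356) = 0.1494·0.8862 = 0.1324 mg/L.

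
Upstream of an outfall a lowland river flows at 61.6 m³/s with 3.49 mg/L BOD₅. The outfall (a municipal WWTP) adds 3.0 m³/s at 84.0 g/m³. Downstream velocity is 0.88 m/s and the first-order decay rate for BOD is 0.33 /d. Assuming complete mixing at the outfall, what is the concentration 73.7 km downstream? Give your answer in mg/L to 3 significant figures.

After complete mixing, C₀ = (3·84 + 61.6·3.49) / 64.6 = 7.229 mg/L.
Travel time t = 7.37e+04 m / 0.88 m/s = 8.375e+04 s = 0.9693 d.
C = 7.229·exp(−0.33·0.9693) = 7.229·0.7262 = 5.25 mg/L.

5.25 mg/L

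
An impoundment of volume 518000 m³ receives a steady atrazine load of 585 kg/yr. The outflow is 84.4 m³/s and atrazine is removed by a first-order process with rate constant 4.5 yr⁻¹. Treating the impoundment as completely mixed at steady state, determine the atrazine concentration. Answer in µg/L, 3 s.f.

Outflow Q = 84.4 m³/s × 3.156e+07 s/yr = 2.663e+09 m³/yr.
Steady-state CSTR mass balance: W = Q·C + k·V·C, so C = W/(Q + kV).
Q + kV = 2.663e+09 + 4.5·518000 = 2.666e+09 m³/yr.
C = 585/2.666e+09 = 2.194e-07 kg/m³ = 0.0002194 mg/L = 0.2194 µg/L.

0.219 µg/L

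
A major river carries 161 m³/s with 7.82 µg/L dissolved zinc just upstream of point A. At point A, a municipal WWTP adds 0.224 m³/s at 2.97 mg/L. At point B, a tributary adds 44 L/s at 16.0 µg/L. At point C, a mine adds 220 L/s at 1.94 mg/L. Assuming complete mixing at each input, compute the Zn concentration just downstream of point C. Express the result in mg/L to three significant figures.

0.0146 mg/L

7.82 µg/L = 0.00782 mg/L.
After input A: C = (161·0.00782 + 0.224·2.97) / 161.2 = 0.01194 mg/L.
44 L/s = 0.044 m³/s.
16.0 µg/L = 0.016 mg/L.
After input B: C = (161.2·0.01194 + 0.044·0.016) / 161.3 = 0.01194 mg/L.
220 L/s = 0.22 m³/s.
After input C: C = (161.3·0.01194 + 0.22·1.94) / 161.5 = 0.01456 mg/L.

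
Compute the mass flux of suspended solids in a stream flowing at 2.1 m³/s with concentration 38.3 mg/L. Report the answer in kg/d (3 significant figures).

6950 kg/d

Mass flux = Q·C = 2.1 m³/s × 38.3 g/m³ = 80.43 g/s.
= 80.43 g/s × 86.4 = 6949 kg/d.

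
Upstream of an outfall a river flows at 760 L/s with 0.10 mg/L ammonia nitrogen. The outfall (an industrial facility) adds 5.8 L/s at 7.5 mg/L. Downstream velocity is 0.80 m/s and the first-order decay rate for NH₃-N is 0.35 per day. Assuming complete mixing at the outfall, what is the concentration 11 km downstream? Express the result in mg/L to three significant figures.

5.8 L/s = 0.0058 m³/s.
760 L/s = 0.76 m³/s.
After complete mixing, C₀ = (0.0058·7.5 + 0.76·0.1) / 0.7658 = 0.156 mg/L.
Travel time t = 1.1e+04 m / 0.80 m/s = 1.375e+04 s = 0.1591 d.
C = 0.156·exp(−0.35·0.1591) = 0.156·0.9458 = 0.1476 mg/L.

0.148 mg/L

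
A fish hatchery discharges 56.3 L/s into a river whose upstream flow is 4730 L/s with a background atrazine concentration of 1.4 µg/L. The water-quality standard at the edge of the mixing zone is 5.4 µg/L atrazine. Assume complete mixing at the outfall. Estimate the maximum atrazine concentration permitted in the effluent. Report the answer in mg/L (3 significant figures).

56.3 L/s = 0.0563 m³/s.
4730 L/s = 4.73 m³/s.
1.4 µg/L = 0.0014 mg/L.
5.4 µg/L = 0.0054 mg/L.
Mass balance: 0.0054·4.786 = 0.0563·Cₑ + 4.73·0.0014.
Cₑ = (0.02585 − 0.006622) / 0.0563 = 0.3415 mg/L.

0.341 mg/L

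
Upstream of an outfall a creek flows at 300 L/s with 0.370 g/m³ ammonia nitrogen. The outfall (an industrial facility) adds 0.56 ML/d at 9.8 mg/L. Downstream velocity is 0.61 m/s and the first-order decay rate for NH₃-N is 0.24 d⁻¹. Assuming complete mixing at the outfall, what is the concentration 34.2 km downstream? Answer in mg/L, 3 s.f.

0.487 mg/L

0.56 ML/d = 0.006481 m³/s.
300 L/s = 0.3 m³/s.
After complete mixing, C₀ = (0.006481·9.8 + 0.3·0.37) / 0.3065 = 0.5694 mg/L.
Travel time t = 3.42e+04 m / 0.61 m/s = 5.607e+04 s = 0.6489 d.
C = 0.5694·exp(−0.24·0.6489) = 0.5694·0.8558 = 0.4873 mg/L.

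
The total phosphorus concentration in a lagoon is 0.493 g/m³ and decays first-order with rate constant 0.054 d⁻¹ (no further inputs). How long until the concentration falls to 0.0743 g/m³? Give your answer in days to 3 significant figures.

35.0 d

t = ln(C₀/C)/k = ln(0.493/0.0743)/0.054 = 1.892/0.054 = 35.04 d.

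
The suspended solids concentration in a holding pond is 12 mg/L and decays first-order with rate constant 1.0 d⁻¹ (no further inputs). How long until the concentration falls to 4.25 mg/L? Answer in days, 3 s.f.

t = ln(C₀/C)/k = ln(12/4.25)/1.0 = 1.038/1.0 = 1.038 d.

1.04 d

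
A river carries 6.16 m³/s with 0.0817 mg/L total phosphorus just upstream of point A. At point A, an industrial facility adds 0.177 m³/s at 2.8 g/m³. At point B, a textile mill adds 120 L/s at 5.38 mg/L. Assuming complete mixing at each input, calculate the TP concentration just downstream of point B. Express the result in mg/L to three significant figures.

0.255 mg/L

After input A: C = (6.16·0.0817 + 0.177·2.8) / 6.337 = 0.1576 mg/L.
120 L/s = 0.12 m³/s.
After input B: C = (6.337·0.1576 + 0.12·5.38) / 6.457 = 0.2547 mg/L.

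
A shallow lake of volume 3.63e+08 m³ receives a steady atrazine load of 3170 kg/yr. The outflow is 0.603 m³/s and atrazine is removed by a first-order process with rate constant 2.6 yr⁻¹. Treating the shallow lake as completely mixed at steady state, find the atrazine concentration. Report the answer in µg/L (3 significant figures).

Outflow Q = 0.603 m³/s × 3.156e+07 s/yr = 1.903e+07 m³/yr.
Steady-state CSTR mass balance: W = Q·C + k·V·C, so C = W/(Q + kV).
Q + kV = 1.903e+07 + 2.6·3.63e+08 = 9.628e+08 m³/yr.
C = 3170/9.628e+08 = 3.292e-06 kg/m³ = 0.003292 mg/L = 3.292 µg/L.

3.29 µg/L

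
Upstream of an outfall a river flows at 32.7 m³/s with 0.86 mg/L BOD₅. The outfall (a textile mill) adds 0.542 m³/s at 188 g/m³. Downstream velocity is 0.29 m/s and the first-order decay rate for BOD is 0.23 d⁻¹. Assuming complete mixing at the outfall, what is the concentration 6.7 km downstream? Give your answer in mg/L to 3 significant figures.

After complete mixing, C₀ = (0.542·188 + 32.7·0.86) / 33.24 = 3.911 mg/L.
Travel time t = 6700 m / 0.29 m/s = 2.31e+04 s = 0.2674 d.
C = 3.911·exp(−0.23·0.2674) = 3.911·0.9404 = 3.678 mg/L.

3.68 mg/L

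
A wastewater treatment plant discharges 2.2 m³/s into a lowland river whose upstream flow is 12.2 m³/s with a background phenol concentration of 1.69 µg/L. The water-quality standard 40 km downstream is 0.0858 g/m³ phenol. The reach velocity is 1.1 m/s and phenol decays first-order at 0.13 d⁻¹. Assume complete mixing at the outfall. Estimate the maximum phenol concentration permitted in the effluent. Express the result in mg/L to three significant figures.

0.584 mg/L

1.69 µg/L = 0.00169 mg/L.
Travel time to the compliance point: t = 4e+04/1.1 = 3.636e+04 s = 0.4209 d; decay factor exp(−0.13·0.4209) = 0.9468.
So the concentration just after mixing may be at most 0.0858/0.9468 = 0.09063 mg/L.
Mass balance: 0.09063·14.4 = 2.2·Cₑ + 12.2·0.00169.
Cₑ = (1.305 − 0.02062) / 2.2 = 0.5838 mg/L.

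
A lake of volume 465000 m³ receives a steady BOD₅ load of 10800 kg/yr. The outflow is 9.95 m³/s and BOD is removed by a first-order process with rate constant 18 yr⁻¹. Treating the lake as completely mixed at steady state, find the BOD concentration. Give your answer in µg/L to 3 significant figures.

33.5 µg/L

Outflow Q = 9.95 m³/s × 3.156e+07 s/yr = 3.14e+08 m³/yr.
Steady-state CSTR mass balance: W = Q·C + k·V·C, so C = W/(Q + kV).
Q + kV = 3.14e+08 + 18·465000 = 3.224e+08 m³/yr.
C = 10800/3.224e+08 = 3.35e-05 kg/m³ = 0.0335 mg/L = 33.5 µg/L.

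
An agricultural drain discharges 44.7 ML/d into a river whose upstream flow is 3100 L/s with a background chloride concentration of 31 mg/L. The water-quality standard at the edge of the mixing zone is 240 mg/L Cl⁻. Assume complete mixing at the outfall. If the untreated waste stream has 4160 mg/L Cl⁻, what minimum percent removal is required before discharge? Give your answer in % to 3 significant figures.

44.7 ML/d = 0.5174 m³/s.
3100 L/s = 3.1 m³/s.
Mass balance: 240·3.617 = 0.5174·Cₑ + 3.1·31.
Cₑ = (868.2 − 96.1) / 0.5174 = 1492 mg/L.
Required removal = 1 − 1492/4160 = 64.13 %.

64.1 %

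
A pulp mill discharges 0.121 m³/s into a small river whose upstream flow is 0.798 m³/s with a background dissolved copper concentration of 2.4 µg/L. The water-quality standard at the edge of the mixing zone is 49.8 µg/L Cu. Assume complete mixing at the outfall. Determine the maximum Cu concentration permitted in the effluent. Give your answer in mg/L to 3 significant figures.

2.4 µg/L = 0.0024 mg/L.
49.8 µg/L = 0.0498 mg/L.
Mass balance: 0.0498·0.919 = 0.121·Cₑ + 0.798·0.0024.
Cₑ = (0.04577 − 0.001915) / 0.121 = 0.3624 mg/L.

0.362 mg/L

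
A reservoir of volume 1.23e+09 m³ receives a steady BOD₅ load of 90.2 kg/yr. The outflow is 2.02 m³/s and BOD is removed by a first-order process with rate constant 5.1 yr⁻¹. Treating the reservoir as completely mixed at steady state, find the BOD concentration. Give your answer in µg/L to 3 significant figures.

Outflow Q = 2.02 m³/s × 3.156e+07 s/yr = 6.375e+07 m³/yr.
Steady-state CSTR mass balance: W = Q·C + k·V·C, so C = W/(Q + kV).
Q + kV = 6.375e+07 + 5.1·1.23e+09 = 6.337e+09 m³/yr.
C = 90.2/6.337e+09 = 1.423e-08 kg/m³ = 1.423e-05 mg/L = 0.01423 µg/L.

0.0142 µg/L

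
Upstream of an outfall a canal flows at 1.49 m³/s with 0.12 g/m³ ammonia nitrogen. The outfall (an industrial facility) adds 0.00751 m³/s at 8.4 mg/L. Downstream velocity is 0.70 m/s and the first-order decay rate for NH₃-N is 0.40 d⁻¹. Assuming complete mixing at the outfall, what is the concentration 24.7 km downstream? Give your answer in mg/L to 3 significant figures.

After complete mixing, C₀ = (0.00751·8.4 + 1.49·0.12) / 1.498 = 0.1615 mg/L.
Travel time t = 2.47e+04 m / 0.70 m/s = 3.529e+04 s = 0.4084 d.
C = 0.1615·exp(−0.40·0.4084) = 0.1615·0.8493 = 0.1372 mg/L.

0.137 mg/L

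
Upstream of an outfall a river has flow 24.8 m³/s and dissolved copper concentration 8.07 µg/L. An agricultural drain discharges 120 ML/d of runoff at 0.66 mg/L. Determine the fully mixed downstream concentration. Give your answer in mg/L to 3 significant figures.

0.0426 mg/L

120 ML/d = 1.389 m³/s.
8.07 µg/L = 0.00807 mg/L.
Flow-weighted mixing gives C = (1.389·0.66 + 24.8·0.00807) / (1.389 + 24.8) = 1.117/26.19 = 0.04264 mg/L.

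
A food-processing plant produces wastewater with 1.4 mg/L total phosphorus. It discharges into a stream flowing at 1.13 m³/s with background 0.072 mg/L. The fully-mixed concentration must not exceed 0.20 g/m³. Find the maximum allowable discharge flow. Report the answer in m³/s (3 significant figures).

0.121 m³/s

Mass balance at complete mixing: C_std·(Q_w + Q_r) = Q_w·C_e + Q_r·C_b.
Rearranging, Q_w = Q_r·(C_std − C_b)/(C_e − C_std) = 1.13·(0.2 − 0.072) / (1.4 − 0.2) = 0.1205 m³/s.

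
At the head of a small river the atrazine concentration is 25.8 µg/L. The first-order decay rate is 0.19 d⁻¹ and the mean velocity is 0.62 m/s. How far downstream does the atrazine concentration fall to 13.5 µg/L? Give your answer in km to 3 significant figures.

From C = C₀·e^(−kt), t = ln(C₀/C)/k = ln(25.8/13.5)/0.19 = 0.6477/0.19 = 3.409 d.
Distance = v·t = 0.62 m/s × 2.945e+05 s = 1.826e+05 m = 182.6 km.

183 km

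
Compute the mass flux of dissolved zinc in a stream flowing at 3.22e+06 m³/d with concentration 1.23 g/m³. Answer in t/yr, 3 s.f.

1450 t/yr

3.22e+06 m³/d = 37.27 m³/s.
Mass flux = Q·C = 37.27 m³/s × 1.23 g/m³ = 45.84 g/s.
= 45.84 g/s × 31.56 = 1447 t/yr.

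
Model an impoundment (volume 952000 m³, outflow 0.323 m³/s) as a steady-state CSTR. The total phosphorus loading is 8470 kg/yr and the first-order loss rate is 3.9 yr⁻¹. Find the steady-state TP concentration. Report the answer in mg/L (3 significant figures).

0.609 mg/L

Outflow Q = 0.323 m³/s × 3.156e+07 s/yr = 1.019e+07 m³/yr.
Steady-state CSTR mass balance: W = Q·C + k·V·C, so C = W/(Q + kV).
Q + kV = 1.019e+07 + 3.9·952000 = 1.391e+07 m³/yr.
C = 8470/1.391e+07 = 0.0006091 kg/m³ = 0.6091 mg/L.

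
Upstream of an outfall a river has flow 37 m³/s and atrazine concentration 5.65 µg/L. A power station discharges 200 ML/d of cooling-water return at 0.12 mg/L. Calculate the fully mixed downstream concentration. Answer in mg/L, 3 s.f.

0.0124 mg/L

200 ML/d = 2.315 m³/s.
5.65 µg/L = 0.00565 mg/L.
Flow-weighted mixing gives C = (2.315·0.12 + 37·0.00565) / (2.315 + 37) = 0.4868/39.31 = 0.01238 mg/L.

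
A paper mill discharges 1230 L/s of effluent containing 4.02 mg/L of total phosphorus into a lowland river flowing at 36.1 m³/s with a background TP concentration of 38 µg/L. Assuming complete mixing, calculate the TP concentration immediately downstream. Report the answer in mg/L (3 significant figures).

0.169 mg/L

1230 L/s = 1.23 m³/s.
38 µg/L = 0.038 mg/L.
Flow-weighted mixing gives C = (1.23·4.02 + 36.1·0.038) / (1.23 + 36.1) = 6.316/37.33 = 0.1692 mg/L.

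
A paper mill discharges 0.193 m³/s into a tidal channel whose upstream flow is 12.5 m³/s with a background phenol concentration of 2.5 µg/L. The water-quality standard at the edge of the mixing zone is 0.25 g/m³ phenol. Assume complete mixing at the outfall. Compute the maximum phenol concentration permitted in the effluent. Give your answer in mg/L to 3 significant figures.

16.3 mg/L

2.5 µg/L = 0.0025 mg/L.
Mass balance: 0.25·12.69 = 0.193·Cₑ + 12.5·0.0025.
Cₑ = (3.173 − 0.03125) / 0.193 = 16.28 mg/L.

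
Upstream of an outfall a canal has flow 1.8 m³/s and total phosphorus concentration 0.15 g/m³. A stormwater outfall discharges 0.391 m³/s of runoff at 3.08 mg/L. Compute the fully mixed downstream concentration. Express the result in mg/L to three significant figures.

0.673 mg/L

By mass balance at complete mixing, C = (0.391·3.08 + 1.8·0.15) / (0.391 + 1.8) = 1.474/2.191 = 0.6729 mg/L.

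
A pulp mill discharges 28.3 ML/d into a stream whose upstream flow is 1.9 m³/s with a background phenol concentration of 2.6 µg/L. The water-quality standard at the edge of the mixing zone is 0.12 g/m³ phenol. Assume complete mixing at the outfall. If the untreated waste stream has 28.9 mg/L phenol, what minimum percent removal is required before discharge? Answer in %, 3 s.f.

28.3 ML/d = 0.3275 m³/s.
2.6 µg/L = 0.0026 mg/L.
Mass balance: 0.12·2.228 = 0.3275·Cₑ + 1.9·0.0026.
Cₑ = (0.2673 − 0.00494) / 0.3275 = 0.801 mg/L.
Required removal = 1 − 0.801/28.9 = 97.23 %.

97.2 %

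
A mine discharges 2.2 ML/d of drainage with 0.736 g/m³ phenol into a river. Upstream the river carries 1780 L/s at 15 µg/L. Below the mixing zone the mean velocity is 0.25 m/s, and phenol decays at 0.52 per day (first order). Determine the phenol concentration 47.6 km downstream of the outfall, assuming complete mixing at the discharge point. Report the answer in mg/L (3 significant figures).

0.00800 mg/L

2.2 ML/d = 0.02546 m³/s.
1780 L/s = 1.78 m³/s.
15 µg/L = 0.015 mg/L.
After complete mixing, C₀ = (0.02546·0.736 + 1.78·0.015) / 1.805 = 0.02517 mg/L.
Travel time t = 4.76e+04 m / 0.25 m/s = 1.904e+05 s = 2.204 d.
C = 0.02517·exp(−0.52·2.204) = 0.02517·0.3179 = 0.008002 mg/L.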